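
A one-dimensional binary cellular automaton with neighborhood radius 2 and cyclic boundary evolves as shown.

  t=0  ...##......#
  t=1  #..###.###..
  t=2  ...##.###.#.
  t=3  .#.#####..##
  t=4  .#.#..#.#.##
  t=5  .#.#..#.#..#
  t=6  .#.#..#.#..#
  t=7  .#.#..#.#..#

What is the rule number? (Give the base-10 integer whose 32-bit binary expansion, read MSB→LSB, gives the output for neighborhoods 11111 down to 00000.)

1269854691

  nb #####: next=.  (t=3,i=5, bit31=0)
  nb ####.: next=#  (t=3,i=6, bit30=1)
  nb ###.#: next=.  (t=1,i=5, bit29=0)
  nb ###..: next=.  (t=1,i=9, bit28=0)
  nb ##.##: next=#  (t=1,i=6, bit27=1)
  nb ##.#.: next=.  (t=2,i=9, bit26=0)
  nb ##..#: next=#  (t=1,i=10, bit25=1)
  nb ##...: next=#  (t=0,i=5, bit24=1)
  nb #.###: next=#  (t=1,i=7, bit23=1)
  nb #.##.: next=.  (t=4,i=10, bit22=0)
  nb #.#.#: next=#  (t=3,i=1, bit21=1)
  nb #.#..: next=#  (t=2,i=10, bit20=1)
  nb #..##: next=.  (t=1,i=2, bit19=0)
  nb #..#.: next=.  (t=1,i=11, bit18=0)
  nb #...#: next=.  (t=0,i=1, bit17=0)
  nb #....: next=.  (t=0,i=6, bit16=0)
  nb .####: next=.  (t=3,i=4, bit15=0)
  nb .###.: next=#  (t=1,i=4, bit14=1)
  nb .##.#: next=#  (t=2,i=4, bit13=1)
  nb .##..: next=#  (t=0,i=4, bit12=1)
  nb .#.##: next=.  (t=3,i=2, bit11=0)
  nb .#.#.: next=.  (t=4,i=2, bit10=0)
  nb .#..#: next=.  (t=1,i=1, bit9=0)
  nb .#...: next=#  (t=0,i=0, bit8=1)
  nb ..###: next=#  (t=1,i=3, bit7=1)
  nb ..##.: next=#  (t=0,i=3, bit6=1)
  nb ..#.#: next=#  (t=4,i=6, bit5=1)
  nb ..#..: next=.  (t=0,i=11, bit4=0)
  nb ...##: next=.  (t=0,i=2, bit3=0)
  nb ...#.: next=.  (t=0,i=10, bit2=0)
  nb ....#: next=#  (t=0,i=9, bit1=1)
  nb .....: next=#  (t=0,i=7, bit0=1)
  bits 01001011101100000111000111100011 = 1269854691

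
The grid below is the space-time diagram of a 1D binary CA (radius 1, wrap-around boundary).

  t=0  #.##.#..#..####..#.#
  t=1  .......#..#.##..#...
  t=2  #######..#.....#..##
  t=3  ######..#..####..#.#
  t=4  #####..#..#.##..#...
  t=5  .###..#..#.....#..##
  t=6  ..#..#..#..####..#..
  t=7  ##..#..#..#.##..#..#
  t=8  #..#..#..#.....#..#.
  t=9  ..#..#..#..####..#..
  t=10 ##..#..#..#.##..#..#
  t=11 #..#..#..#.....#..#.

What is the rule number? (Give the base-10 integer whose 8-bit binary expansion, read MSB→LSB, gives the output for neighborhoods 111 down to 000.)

131

  ###|#  b7=1 t=0,i=12
  ##.|.  b6=0 t=0,i=0
  #.#|.  b5=0 t=0,i=1
  #..|.  b4=0 t=0,i=6
  .##|.  b3=0 t=0,i=2
  .#.|.  b2=0 t=0,i=5
  ..#|#  b1=1 t=0,i=7
  ...|#  b0=1 t=1,i=0
  bits 10000011 = 131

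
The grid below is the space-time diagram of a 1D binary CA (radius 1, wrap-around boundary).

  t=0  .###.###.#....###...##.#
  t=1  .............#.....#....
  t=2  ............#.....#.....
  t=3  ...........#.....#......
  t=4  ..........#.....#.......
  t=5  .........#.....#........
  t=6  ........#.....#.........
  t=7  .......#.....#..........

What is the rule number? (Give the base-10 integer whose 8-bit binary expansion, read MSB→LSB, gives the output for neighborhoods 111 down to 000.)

2

  [7] ### => .  t=0,i=2
  [6] ##. => .  t=0,i=3
  [5] #.# => .  t=0,i=0
  [4] #.. => .  t=0,i=10
  [3] .## => .  t=0,i=1
  [2] .#. => .  t=0,i=9
  [1] ..# => #  t=0,i=13
  [0] ... => .  t=0,i=11
  bits 00000010 = 2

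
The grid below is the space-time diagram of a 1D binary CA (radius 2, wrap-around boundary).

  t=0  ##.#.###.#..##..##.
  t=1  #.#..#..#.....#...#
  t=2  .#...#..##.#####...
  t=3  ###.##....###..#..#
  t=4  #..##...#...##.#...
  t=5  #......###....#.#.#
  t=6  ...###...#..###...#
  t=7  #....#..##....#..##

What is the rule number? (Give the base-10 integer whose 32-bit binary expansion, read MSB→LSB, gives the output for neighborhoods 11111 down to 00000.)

  ##### -> .   bit 31 = 0  t=2,i=13
  ####. -> .   bit 30 = 0  t=2,i=14
  ###.# -> .   bit 29 = 0  t=0,i=7
  ###.. -> #   bit 28 = 1  t=2,i=15
  ##.## -> #   bit 27 = 1  t=0,i=18
  ##.#. -> #   bit 26 = 1  t=0,i=2
  ##..# -> #   bit 25 = 1  t=0,i=14
  ##... -> .   bit 24 = 0  t=2,i=16
  #.### -> #   bit 23 = 1  t=0,i=5
  #.##. -> #   bit 22 = 1  t=0,i=0
  #.#.# -> .   bit 21 = 0  t=0,i=3
  #.#.. -> .   bit 20 = 0  t=0,i=9
  #..## -> .   bit 19 = 0  t=0,i=11
  #..#. -> .   bit 18 = 0  t=1,i=4
  #...# -> .   bit 17 = 0  t=1,i=16
  #.... -> .   bit 16 = 0  t=1,i=10
  .#### -> #   bit 15 = 1  t=2,i=12
  .###. -> .   bit 14 = 0  t=0,i=6
  .##.# -> .   bit 13 = 0  t=0,i=1
  .##.. -> .   bit 12 = 0  t=0,i=13
  .#.## -> .   bit 11 = 0  t=0,i=4
  .#.#. -> .   bit 10 = 0  t=5,i=15
  .#..# -> .   bit 9 = 0  t=0,i=10
  .#... -> #   bit 8 = 1  t=1,i=9
  ..### -> .   bit 7 = 0  t=3,i=10
  ..##. -> .   bit 6 = 0  t=0,i=12
  ..#.# -> #   bit 5 = 1  t=5,i=14
  ..#.. -> #   bit 4 = 1  t=1,i=5
  ...## -> .   bit 3 = 0  t=1,i=17
  ...#. -> #   bit 2 = 1  t=1,i=13
  ....# -> #   bit 1 = 1  t=1,i=12
  ..... -> #   bit 0 = 1  t=1,i=11
  bits 00011110110000001000000100110111 = 515932471

515932471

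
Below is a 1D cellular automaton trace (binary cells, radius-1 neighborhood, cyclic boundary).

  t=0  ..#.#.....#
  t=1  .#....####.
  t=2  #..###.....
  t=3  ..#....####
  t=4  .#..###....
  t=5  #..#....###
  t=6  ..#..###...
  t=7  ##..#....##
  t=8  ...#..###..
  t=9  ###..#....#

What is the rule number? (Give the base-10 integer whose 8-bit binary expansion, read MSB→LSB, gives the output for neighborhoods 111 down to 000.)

3

  [7] ### => .  t=1,i=7
  [6] ##. => .  t=1,i=9
  [5] #.# => .  t=0,i=3
  [4] #.. => .  t=0,i=0
  [3] .## => .  t=1,i=6
  [2] .#. => .  t=0,i=2
  [1] ..# => #  t=0,i=1
  [0] ... => #  t=0,i=6
  bits 00000011 = 3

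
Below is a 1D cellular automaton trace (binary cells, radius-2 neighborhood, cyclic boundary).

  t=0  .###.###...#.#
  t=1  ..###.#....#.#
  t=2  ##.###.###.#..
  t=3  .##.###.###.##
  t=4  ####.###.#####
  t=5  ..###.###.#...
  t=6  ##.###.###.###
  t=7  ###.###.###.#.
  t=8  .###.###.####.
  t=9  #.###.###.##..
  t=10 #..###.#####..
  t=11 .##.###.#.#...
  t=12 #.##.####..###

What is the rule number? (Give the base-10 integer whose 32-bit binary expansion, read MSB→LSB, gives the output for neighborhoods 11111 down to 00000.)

  #####|.  b31=0 t=4,i=0
  ####.|#  b30=1 t=4,i=2
  ###.#|#  b29=1 t=0,i=3
  ###..|.  b28=0 t=0,i=7
  ##.##|#  b27=1 t=0,i=4
  ##.#.|#  b26=1 t=1,i=5
  ##..#|.  b25=0 t=8,i=13
  ##...|.  b24=0 t=0,i=8
  #.###|.  b23=0 t=0,i=1
  #.##.|#  b22=1 t=3,i=1
  #.#.#|#  b21=1 t=0,i=13
  #.#..|.  b20=0 t=1,i=6
  #..##|#  b19=1 t=1,i=1
  #..#.|.  b18=0 t=9,i=13
  #...#|.  b17=0 t=0,i=9
  #....|#  b16=1 t=1,i=8
  .####|#  b15=1 t=4,i=10
  .###.|#  b14=1 t=0,i=2
  .##.#|#  b13=1 t=2,i=1
  .##..|#  b12=1 t=9,i=11
  .#.##|.  b11=0 t=0,i=0
  .#.#.|.  b10=0 t=0,i=12
  .#..#|#  b9=1 t=1,i=0
  .#...|#  b8=1 t=1,i=7
  ..###|.  b7=0 t=1,i=2
  ..##.|.  b6=0 t=2,i=0
  ..#.#|#  b5=1 t=0,i=11
  ..#..|.  b4=0 t=10,i=0
  ...##|#  b3=1 t=5,i=1
  ...#.|.  b2=0 t=0,i=10
  ....#|#  b1=1 t=1,i=9
  .....|#  b0=1 t=5,i=13
  bits 01101100011010011111001100101011 = 1818882859

1818882859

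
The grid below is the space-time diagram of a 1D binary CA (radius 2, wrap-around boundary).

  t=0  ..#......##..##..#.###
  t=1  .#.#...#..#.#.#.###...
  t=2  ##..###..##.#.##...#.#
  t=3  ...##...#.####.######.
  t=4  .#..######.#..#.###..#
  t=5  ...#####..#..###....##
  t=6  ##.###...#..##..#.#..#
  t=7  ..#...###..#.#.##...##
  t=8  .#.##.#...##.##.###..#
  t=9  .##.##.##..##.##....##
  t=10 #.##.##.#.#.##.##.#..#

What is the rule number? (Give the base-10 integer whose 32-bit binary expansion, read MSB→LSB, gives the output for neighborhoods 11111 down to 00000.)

  #####|#  b31=1 t=3,i=17
  ####.|.  b30=0 t=3,i=12
  ###.#|.  b29=0 t=3,i=13
  ###..|.  b28=0 t=0,i=21
  ##.##|#  b27=1 t=3,i=14
  ##.#.|#  b26=1 t=2,i=11
  ##..#|.  b25=0 t=0,i=0
  ##...|#  b24=1 t=1,i=19
  #.###|.  b23=0 t=0,i=19
  #.##.|.  b22=0 t=2,i=14
  #.#.#|#  b21=1 t=1,i=12
  #.#..|.  b20=0 t=1,i=3
  #..##|#  b19=1 t=0,i=12
  #..#.|#  b18=1 t=0,i=1
  #...#|#  b17=1 t=1,i=5
  #....|.  b16=0 t=0,i=4
  .####|#  b15=1 t=3,i=11
  .###.|.  b14=0 t=0,i=20
  .##.#|#  b13=1 t=2,i=10
  .##..|#  b12=1 t=0,i=10
  .#.##|#  b11=1 t=0,i=18
  .#.#.|.  b10=0 t=1,i=2
  .#..#|.  b9=0 t=1,i=8
  .#...|#  b8=1 t=0,i=3
  ..###|#  b7=1 t=2,i=4
  ..##.|.  b6=0 t=0,i=9
  ..#.#|#  b5=1 t=0,i=17
  ..#..|.  b4=0 t=0,i=2
  ...##|.  b3=0 t=0,i=8
  ...#.|#  b2=1 t=1,i=0
  ....#|#  b1=1 t=0,i=7
  .....|.  b0=0 t=0,i=5
  bits 10001101001011101011100110100110 = 2368649638

2368649638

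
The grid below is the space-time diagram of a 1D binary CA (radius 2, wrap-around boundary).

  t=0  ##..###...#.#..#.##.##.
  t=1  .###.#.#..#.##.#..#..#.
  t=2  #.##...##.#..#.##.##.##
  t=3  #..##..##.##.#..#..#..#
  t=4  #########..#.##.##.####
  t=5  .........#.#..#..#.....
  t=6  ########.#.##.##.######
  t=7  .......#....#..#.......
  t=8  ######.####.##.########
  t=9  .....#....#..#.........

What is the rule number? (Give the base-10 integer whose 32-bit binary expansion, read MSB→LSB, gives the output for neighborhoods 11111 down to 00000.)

588870515

  nb #####: next=.  (t=4,i=0, bit31=0)
  nb ####.: next=.  (t=4,i=7, bit30=0)
  nb ###.#: next=#  (t=1,i=3, bit29=1)
  nb ###..: next=.  (t=0,i=6, bit28=0)
  nb ##.##: next=.  (t=0,i=19, bit27=0)
  nb ##.#.: next=.  (t=1,i=4, bit26=0)
  nb ##..#: next=#  (t=0,i=2, bit25=1)
  nb ##...: next=#  (t=0,i=7, bit24=1)
  nb #.###: next=.  (t=2,i=21, bit23=0)
  nb #.##.: next=.  (t=0,i=0, bit22=0)
  nb #.#.#: next=.  (t=1,i=5, bit21=0)
  nb #.#..: next=#  (t=0,i=12, bit20=1)
  nb #..##: next=#  (t=0,i=3, bit19=1)
  nb #..#.: next=.  (t=0,i=14, bit18=0)
  nb #...#: next=.  (t=0,i=8, bit17=0)
  nb #....: next=#  (t=5,i=19, bit16=1)
  nb .####: next=.  (t=4,i=20, bit15=0)
  nb .###.: next=#  (t=0,i=5, bit14=1)
  nb .##.#: next=#  (t=0,i=18, bit13=1)
  nb .##..: next=#  (t=0,i=1, bit12=1)
  nb .#.##: next=.  (t=0,i=16, bit11=0)
  nb .#.#.: next=.  (t=0,i=11, bit10=0)
  nb .#..#: next=#  (t=0,i=13, bit9=1)
  nb .#...: next=#  (t=5,i=18, bit8=1)
  nb ..###: next=.  (t=0,i=4, bit7=0)
  nb ..##.: next=#  (t=2,i=7, bit6=1)
  nb ..#.#: next=#  (t=0,i=10, bit5=1)
  nb ..#..: next=#  (t=1,i=18, bit4=1)
  nb ...##: next=.  (t=2,i=6, bit3=0)
  nb ...#.: next=.  (t=0,i=9, bit2=0)
  nb ....#: next=#  (t=5,i=7, bit1=1)
  nb .....: next=#  (t=5,i=0, bit0=1)
  bits 00100011000110010111001101110011 = 588870515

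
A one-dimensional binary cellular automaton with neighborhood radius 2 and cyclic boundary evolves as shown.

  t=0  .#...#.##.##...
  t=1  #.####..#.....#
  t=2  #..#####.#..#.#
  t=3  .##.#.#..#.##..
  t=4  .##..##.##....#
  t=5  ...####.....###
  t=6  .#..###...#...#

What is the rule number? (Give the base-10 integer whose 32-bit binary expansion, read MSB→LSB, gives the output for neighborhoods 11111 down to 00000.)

  [31] ##### => .  t=2,i=5
  [30] ####. => #  t=1,i=4
  [29] ###.# => .  t=2,i=7
  [28] ###.. => #  t=1,i=5
  [27] ##.## => .  t=0,i=9
  [26] ##.#. => .  t=2,i=8
  [25] ##..# => #  t=1,i=6
  [24] ##... => .  t=0,i=12
  [23] #.### => .  t=1,i=2
  [22] #.##. => .  t=0,i=7
  [21] #.#.# => .  t=3,i=4
  [20] #.#.. => #  t=2,i=9
  [19] #..## => #  t=2,i=2
  [18] #..#. => #  t=1,i=7
  [17] #...# => #  t=0,i=3
  [16] #.... => .  t=0,i=13
  [15] .#### => #  t=1,i=3
  [14] .###. => .  t=5,i=13
  [13] .##.# => #  t=0,i=8
  [12] .##.. => .  t=0,i=11
  [11] .#.## => .  t=0,i=6
  [10] .#.#. => #  t=3,i=5
  [9] .#..# => .  t=2,i=10
  [8] .#... => #  t=0,i=2
  [7] ..### => .  t=2,i=3
  [6] ..##. => #  t=1,i=14
  [5] ..#.# => #  t=0,i=5
  [4] ..#.. => .  t=0,i=1
  [3] ...## => .  t=1,i=13
  [2] ...#. => #  t=0,i=0
  [1] ....# => #  t=0,i=14
  [0] ..... => .  t=1,i=11
  bits 01010010000111101010010101100110 = 1377740134

1377740134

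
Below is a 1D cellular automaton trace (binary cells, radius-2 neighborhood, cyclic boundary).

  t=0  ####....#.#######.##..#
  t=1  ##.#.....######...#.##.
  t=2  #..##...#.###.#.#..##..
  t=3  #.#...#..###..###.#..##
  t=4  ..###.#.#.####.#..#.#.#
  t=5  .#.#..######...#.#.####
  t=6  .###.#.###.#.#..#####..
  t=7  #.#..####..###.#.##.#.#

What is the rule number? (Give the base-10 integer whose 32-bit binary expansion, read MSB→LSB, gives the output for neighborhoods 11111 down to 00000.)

  [31] ##### => #  t=0,i=1
  [30] ####. => .  t=0,i=2
  [29] ###.# => .  t=0,i=16
  [28] ###.. => #  t=0,i=3
  [27] ##.## => .  t=0,i=17
  [26] ##.#. => .  t=1,i=2
  [25] ##..# => #  t=0,i=20
  [24] ##... => .  t=0,i=4
  [23] #.### => #  t=0,i=10
  [22] #.##. => #  t=0,i=18
  [21] #.#.# => #  t=2,i=14
  [20] #.#.. => #  t=1,i=3
  [19] #..## => #  t=0,i=21
  [18] #..#. => #  t=2,i=22
  [17] #...# => #  t=1,i=16
  [16] #.... => .  t=0,i=5
  [15] .#### => #  t=0,i=0
  [14] .###. => #  t=2,i=11
  [13] .##.# => .  t=1,i=1
  [12] .##.. => .  t=0,i=19
  [11] .#.## => #  t=0,i=9
  [10] .#.#. => #  t=2,i=15
  [9] .#..# => .  t=2,i=1
  [8] .#... => #  t=1,i=4
  [7] ..### => .  t=0,i=22
  [6] ..##. => .  t=2,i=3
  [5] ..#.# => .  t=0,i=8
  [4] ..#.. => #  t=2,i=0
  [3] ...## => #  t=1,i=8
  [2] ...#. => .  t=0,i=7
  [1] ....# => .  t=0,i=6
  [0] ..... => .  t=1,i=6
  bits 10010010111111101100110100011000 = 2466172184

2466172184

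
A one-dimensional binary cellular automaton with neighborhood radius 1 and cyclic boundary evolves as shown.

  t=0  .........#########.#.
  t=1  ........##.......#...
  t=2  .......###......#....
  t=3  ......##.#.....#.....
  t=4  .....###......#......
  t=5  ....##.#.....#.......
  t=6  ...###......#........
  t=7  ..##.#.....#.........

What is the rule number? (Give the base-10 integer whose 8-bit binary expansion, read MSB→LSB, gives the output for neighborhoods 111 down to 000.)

74

  ###|.  b7=0 t=0,i=10
  ##.|#  b6=1 t=0,i=17
  #.#|.  b5=0 t=0,i=18
  #..|.  b4=0 t=0,i=20
  .##|#  b3=1 t=0,i=9
  .#.|.  b2=0 t=0,i=19
  ..#|#  b1=1 t=0,i=8
  ...|.  b0=0 t=0,i=0
  bits 01001010 = 74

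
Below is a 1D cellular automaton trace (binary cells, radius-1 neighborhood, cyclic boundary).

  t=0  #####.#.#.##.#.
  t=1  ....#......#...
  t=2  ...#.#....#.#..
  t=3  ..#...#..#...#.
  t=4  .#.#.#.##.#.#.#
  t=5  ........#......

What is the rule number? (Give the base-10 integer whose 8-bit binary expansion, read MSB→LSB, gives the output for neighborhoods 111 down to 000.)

82

  nb ###: next=.  (t=0,i=1, bit7=0)
  nb ##.: next=#  (t=0,i=4, bit6=1)
  nb #.#: next=.  (t=0,i=5, bit5=0)
  nb #..: next=#  (t=1,i=5, bit4=1)
  nb .##: next=.  (t=0,i=0, bit3=0)
  nb .#.: next=.  (t=0,i=6, bit2=0)
  nb ..#: next=#  (t=1,i=3, bit1=1)
  nb ...: next=.  (t=1,i=0, bit0=0)
  bits 01010010 = 82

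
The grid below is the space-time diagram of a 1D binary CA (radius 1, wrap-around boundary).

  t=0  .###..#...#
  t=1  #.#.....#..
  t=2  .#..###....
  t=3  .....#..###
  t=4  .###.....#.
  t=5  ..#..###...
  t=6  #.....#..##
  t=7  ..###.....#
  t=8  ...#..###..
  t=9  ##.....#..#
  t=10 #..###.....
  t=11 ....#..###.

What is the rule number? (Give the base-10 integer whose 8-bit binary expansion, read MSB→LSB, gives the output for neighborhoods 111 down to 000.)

  nb ###: next=#  (t=0,i=2, bit7=1)
  nb ##.: next=.  (t=0,i=3, bit6=0)
  nb #.#: next=#  (t=0,i=0, bit5=1)
  nb #..: next=.  (t=0,i=4, bit4=0)
  nb .##: next=.  (t=0,i=1, bit3=0)
  nb .#.: next=.  (t=0,i=6, bit2=0)
  nb ..#: next=.  (t=0,i=5, bit1=0)
  nb ...: next=#  (t=0,i=8, bit0=1)
  bits 10100001 = 161

161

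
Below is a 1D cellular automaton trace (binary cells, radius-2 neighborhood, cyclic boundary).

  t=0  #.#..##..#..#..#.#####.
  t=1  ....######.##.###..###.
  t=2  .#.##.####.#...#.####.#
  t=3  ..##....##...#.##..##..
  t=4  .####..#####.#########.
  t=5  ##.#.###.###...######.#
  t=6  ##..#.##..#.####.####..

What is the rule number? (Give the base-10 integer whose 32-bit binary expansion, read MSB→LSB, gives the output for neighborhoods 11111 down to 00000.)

3813562617

  ##### -> #   bit 31 = 1  t=0,i=19
  ####. -> #   bit 30 = 1  t=0,i=20
  ###.# -> #   bit 29 = 1  t=0,i=21
  ###.. -> .   bit 28 = 0  t=1,i=16
  ##.## -> .   bit 27 = 0  t=1,i=10
  ##.#. -> .   bit 26 = 0  t=0,i=22
  ##..# -> #   bit 25 = 1  t=0,i=7
  ##... -> #   bit 24 = 1  t=1,i=22
  #.### -> .   bit 23 = 0  t=0,i=17
  #.##. -> #   bit 22 = 1  t=1,i=11
  #.#.# -> .   bit 21 = 0  t=0,i=0
  #.#.. -> .   bit 20 = 0  t=0,i=2
  #..## -> #   bit 19 = 1  t=0,i=4
  #..#. -> #   bit 18 = 1  t=0,i=8
  #...# -> #   bit 17 = 1  t=2,i=13
  #.... -> .   bit 16 = 0  t=1,i=0
  .#### -> .   bit 15 = 0  t=0,i=18
  .###. -> #   bit 14 = 1  t=1,i=15
  .##.# -> .   bit 13 = 0  t=1,i=12
  .##.. -> #   bit 12 = 1  t=0,i=6
  .#.## -> #   bit 11 = 1  t=0,i=16
  .#.#. -> .   bit 10 = 0  t=0,i=1
  .#..# -> .   bit 9 = 0  t=0,i=3
  .#... -> .   bit 8 = 0  t=2,i=12
  ..### -> #   bit 7 = 1  t=1,i=4
  ..##. -> #   bit 6 = 1  t=0,i=5
  ..#.# -> #   bit 5 = 1  t=0,i=15
  ..#.. -> #   bit 4 = 1  t=0,i=9
  ...## -> #   bit 3 = 1  t=1,i=3
  ...#. -> .   bit 2 = 0  t=2,i=14
  ....# -> .   bit 1 = 0  t=1,i=2
  ..... -> #   bit 0 = 1  t=1,i=1
  bits 11100011010011100101100011111001 = 3813562617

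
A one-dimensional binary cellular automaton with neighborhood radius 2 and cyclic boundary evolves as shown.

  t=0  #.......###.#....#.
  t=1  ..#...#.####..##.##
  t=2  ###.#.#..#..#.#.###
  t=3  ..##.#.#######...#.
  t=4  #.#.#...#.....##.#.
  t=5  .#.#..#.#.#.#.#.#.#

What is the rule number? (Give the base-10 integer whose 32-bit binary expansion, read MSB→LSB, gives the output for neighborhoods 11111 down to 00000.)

793237234

  #####|.  b31=0 t=2,i=0
  ####.|.  b30=0 t=1,i=10
  ###.#|#  b29=1 t=0,i=10
  ###..|.  b28=0 t=1,i=11
  ##.##|#  b27=1 t=1,i=16
  ##.#.|#  b26=1 t=0,i=11
  ##..#|#  b25=1 t=1,i=0
  ##...|#  b24=1 t=3,i=14
  #.###|.  b23=0 t=1,i=8
  #.##.|#  b22=1 t=1,i=17
  #.#.#|.  b21=0 t=2,i=4
  #.#..|.  b20=0 t=0,i=0
  #..##|.  b19=0 t=1,i=13
  #..#.|#  b18=1 t=1,i=1
  #...#|#  b17=1 t=1,i=4
  #....|#  b16=1 t=0,i=2
  .####|#  b15=1 t=1,i=9
  .###.|#  b14=1 t=0,i=9
  .##.#|.  b13=0 t=1,i=15
  .##..|#  b12=1 t=1,i=18
  .#.##|.  b11=0 t=1,i=7
  .#.#.|#  b10=1 t=0,i=18
  .#..#|#  b9=1 t=2,i=7
  .#...|.  b8=0 t=0,i=1
  ..###|#  b7=1 t=0,i=8
  ..##.|#  b6=1 t=1,i=14
  ..#.#|#  b5=1 t=0,i=17
  ..#..|#  b4=1 t=1,i=2
  ...##|.  b3=0 t=0,i=7
  ...#.|.  b2=0 t=0,i=16
  ....#|#  b1=1 t=0,i=6
  .....|.  b0=0 t=0,i=3
  bits 00101111010001111101011011110010 = 793237234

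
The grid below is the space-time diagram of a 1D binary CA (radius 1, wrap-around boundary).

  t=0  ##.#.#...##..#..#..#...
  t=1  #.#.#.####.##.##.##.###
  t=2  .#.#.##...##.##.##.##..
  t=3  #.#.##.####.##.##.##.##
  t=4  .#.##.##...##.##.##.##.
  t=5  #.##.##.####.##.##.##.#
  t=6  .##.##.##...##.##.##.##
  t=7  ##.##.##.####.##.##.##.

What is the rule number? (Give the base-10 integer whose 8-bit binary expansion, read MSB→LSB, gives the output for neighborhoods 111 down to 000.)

59

  ###|.  b7=0 t=1,i=7
  ##.|.  b6=0 t=0,i=1
  #.#|#  b5=1 t=0,i=2
  #..|#  b4=1 t=0,i=6
  .##|#  b3=1 t=0,i=0
  .#.|.  b2=0 t=0,i=3
  ..#|#  b1=1 t=0,i=8
  ...|#  b0=1 t=0,i=7
  bits 00111011 = 59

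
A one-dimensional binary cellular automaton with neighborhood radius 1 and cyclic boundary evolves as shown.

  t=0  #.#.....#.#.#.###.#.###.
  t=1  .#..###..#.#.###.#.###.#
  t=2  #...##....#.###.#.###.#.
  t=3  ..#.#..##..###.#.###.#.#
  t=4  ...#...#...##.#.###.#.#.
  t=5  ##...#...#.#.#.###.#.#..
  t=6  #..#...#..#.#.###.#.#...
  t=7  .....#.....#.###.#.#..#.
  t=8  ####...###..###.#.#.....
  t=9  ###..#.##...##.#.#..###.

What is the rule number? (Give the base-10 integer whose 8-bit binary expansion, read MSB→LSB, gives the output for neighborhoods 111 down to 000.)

169

  [7] ### => #  t=0,i=15
  [6] ##. => .  t=0,i=16
  [5] #.# => #  t=0,i=1
  [4] #.. => .  t=0,i=3
  [3] .## => #  t=0,i=14
  [2] .#. => .  t=0,i=0
  [1] ..# => .  t=0,i=7
  [0] ... => #  t=0,i=4
  bits 10101001 = 169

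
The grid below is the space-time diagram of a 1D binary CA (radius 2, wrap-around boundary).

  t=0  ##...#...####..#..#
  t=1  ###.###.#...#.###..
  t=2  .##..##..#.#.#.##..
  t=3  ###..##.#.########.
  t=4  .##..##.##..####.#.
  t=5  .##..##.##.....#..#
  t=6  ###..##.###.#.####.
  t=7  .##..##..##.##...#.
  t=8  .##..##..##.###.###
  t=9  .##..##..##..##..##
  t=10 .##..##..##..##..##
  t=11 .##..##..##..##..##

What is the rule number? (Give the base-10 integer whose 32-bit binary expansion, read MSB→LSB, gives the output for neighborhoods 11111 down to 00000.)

2976153437

  #####|#  b31=1 t=3,i=12
  ####.|.  b30=0 t=0,i=11
  ###.#|#  b29=1 t=1,i=2
  ###..|#  b28=1 t=0,i=1
  ##.##|.  b27=0 t=1,i=3
  ##.#.|.  b26=0 t=1,i=7
  ##..#|.  b25=0 t=0,i=13
  ##...|#  b24=1 t=0,i=2
  #.###|.  b23=0 t=1,i=4
  #.##.|#  b22=1 t=2,i=15
  #.#.#|#  b21=1 t=2,i=11
  #.#..|.  b20=0 t=1,i=8
  #..##|.  b19=0 t=0,i=17
  #..#.|#  b18=1 t=0,i=14
  #...#|.  b17=0 t=0,i=3
  #....|.  b16=0 t=5,i=11
  .####|.  b15=0 t=0,i=10
  .###.|#  b14=1 t=0,i=0
  .##.#|#  b13=1 t=3,i=6
  .##..|#  b12=1 t=2,i=2
  .#.##|#  b11=1 t=1,i=13
  .#.#.|#  b10=1 t=2,i=10
  .#..#|#  b9=1 t=0,i=16
  .#...|#  b8=1 t=0,i=6
  ..###|.  b7=0 t=0,i=9
  ..##.|#  b6=1 t=2,i=1
  ..#.#|.  b5=0 t=1,i=12
  ..#..|#  b4=1 t=0,i=5
  ...##|#  b3=1 t=0,i=8
  ...#.|#  b2=1 t=0,i=4
  ....#|.  b1=0 t=5,i=13
  .....|#  b0=1 t=5,i=12
  bits 10110001011001000111111101011101 = 2976153437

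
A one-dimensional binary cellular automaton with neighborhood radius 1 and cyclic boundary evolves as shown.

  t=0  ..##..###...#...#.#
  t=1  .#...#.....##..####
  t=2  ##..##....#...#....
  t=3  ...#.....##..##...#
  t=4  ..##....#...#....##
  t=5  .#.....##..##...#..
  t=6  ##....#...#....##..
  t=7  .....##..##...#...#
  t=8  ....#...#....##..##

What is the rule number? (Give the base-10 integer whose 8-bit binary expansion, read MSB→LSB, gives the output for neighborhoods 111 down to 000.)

  [7] ### => .  t=0,i=7
  [6] ##. => .  t=0,i=3
  [5] #.# => #  t=0,i=17
  [4] #.. => .  t=0,i=0
  [3] .## => .  t=0,i=2
  [2] .#. => #  t=0,i=12
  [1] ..# => #  t=0,i=1
  [0] ... => .  t=0,i=10
  bits 00100110 = 38

38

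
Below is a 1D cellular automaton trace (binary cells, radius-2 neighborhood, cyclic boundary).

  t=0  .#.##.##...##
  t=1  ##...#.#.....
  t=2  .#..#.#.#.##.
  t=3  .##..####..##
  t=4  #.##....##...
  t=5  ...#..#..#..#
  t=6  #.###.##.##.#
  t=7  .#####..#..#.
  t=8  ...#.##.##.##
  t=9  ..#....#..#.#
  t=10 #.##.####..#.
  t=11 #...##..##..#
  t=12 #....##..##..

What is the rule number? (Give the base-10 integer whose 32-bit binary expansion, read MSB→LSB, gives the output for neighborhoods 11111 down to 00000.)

3198179095

  #####|#  b31=1 t=7,i=3
  ####.|.  b30=0 t=3,i=7
  ###.#|#  b29=1 t=6,i=4
  ###..|#  b28=1 t=3,i=8
  ##.##|#  b27=1 t=0,i=5
  ##.#.|#  b26=1 t=0,i=0
  ##..#|#  b25=1 t=2,i=12
  ##...|.  b24=0 t=0,i=8
  #.###|#  b23=1 t=6,i=2
  #.##.|.  b22=0 t=0,i=3
  #.#.#|#  b21=1 t=0,i=1
  #.#..|.  b20=0 t=1,i=7
  #..##|.  b19=0 t=3,i=4
  #..#.|.  b18=0 t=2,i=0
  #...#|.  b17=0 t=0,i=9
  #....|.  b16=0 t=1,i=9
  .####|.  b15=0 t=3,i=6
  .###.|#  b14=1 t=6,i=3
  .##.#|.  b13=0 t=0,i=4
  .##..|#  b12=1 t=0,i=7
  .#.##|.  b11=0 t=0,i=2
  .#.#.|#  b10=1 t=1,i=6
  .#..#|#  b9=1 t=2,i=2
  .#...|#  b8=1 t=1,i=8
  ..###|.  b7=0 t=3,i=5
  ..##.|.  b6=0 t=0,i=11
  ..#.#|.  b5=0 t=1,i=5
  ..#..|#  b4=1 t=2,i=1
  ...##|.  b3=0 t=0,i=10
  ...#.|#  b2=1 t=1,i=4
  ....#|#  b1=1 t=1,i=11
  .....|#  b0=1 t=1,i=10
  bits 10111110101000000101011100010111 = 3198179095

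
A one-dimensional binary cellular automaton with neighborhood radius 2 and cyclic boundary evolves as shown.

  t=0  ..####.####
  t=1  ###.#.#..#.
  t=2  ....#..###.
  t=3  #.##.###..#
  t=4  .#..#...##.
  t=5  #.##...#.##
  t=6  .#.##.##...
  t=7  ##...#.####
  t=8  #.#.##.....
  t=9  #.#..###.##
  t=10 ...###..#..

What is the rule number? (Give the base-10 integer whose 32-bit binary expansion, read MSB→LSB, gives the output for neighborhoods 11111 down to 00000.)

  ##### -> .   bit 31 = 0  t=7,i=9
  ####. -> #   bit 30 = 1  t=0,i=4
  ###.# -> .   bit 29 = 0  t=0,i=5
  ###.. -> .   bit 28 = 0  t=0,i=10
  ##.## -> #   bit 27 = 1  t=0,i=6
  ##.#. -> .   bit 26 = 0  t=1,i=3
  ##..# -> #   bit 25 = 1  t=0,i=0
  ##... -> #   bit 24 = 1  t=2,i=10
  #.### -> .   bit 23 = 0  t=0,i=7
  #.##. -> .   bit 22 = 0  t=3,i=2
  #.#.# -> #   bit 21 = 1  t=1,i=4
  #.#.. -> .   bit 20 = 0  t=1,i=6
  #..## -> #   bit 19 = 1  t=0,i=1
  #..#. -> #   bit 18 = 1  t=1,i=8
  #...# -> .   bit 17 = 0  t=4,i=6
  #.... -> #   bit 16 = 1  t=2,i=0
  .#### -> .   bit 15 = 0  t=0,i=3
  .###. -> .   bit 14 = 0  t=1,i=1
  .##.# -> .   bit 13 = 0  t=3,i=0
  .##.. -> #   bit 12 = 1  t=4,i=9
  .#.## -> .   bit 11 = 0  t=1,i=10
  .#.#. -> .   bit 10 = 0  t=1,i=5
  .#..# -> #   bit 9 = 1  t=1,i=7
  .#... -> .   bit 8 = 0  t=4,i=5
  ..### -> #   bit 7 = 1  t=0,i=2
  ..##. -> .   bit 6 = 0  t=3,i=10
  ..#.# -> #   bit 5 = 1  t=1,i=9
  ..#.. -> .   bit 4 = 0  t=2,i=4
  ...## -> #   bit 3 = 1  t=4,i=7
  ...#. -> #   bit 2 = 1  t=2,i=3
  ....# -> #   bit 1 = 1  t=2,i=2
  ..... -> .   bit 0 = 0  t=2,i=1
  bits 01001011001011010001001010101110 = 1261245102

1261245102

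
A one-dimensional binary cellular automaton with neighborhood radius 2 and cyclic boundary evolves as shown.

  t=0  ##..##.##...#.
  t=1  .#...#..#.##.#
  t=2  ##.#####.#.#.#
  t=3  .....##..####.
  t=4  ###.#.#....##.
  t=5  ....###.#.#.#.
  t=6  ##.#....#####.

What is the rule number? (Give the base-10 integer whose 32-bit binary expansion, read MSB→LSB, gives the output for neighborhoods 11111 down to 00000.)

  #####|#  b31=1 t=2,i=5
  ####.|#  b30=1 t=2,i=6
  ###.#|.  b29=0 t=2,i=1
  ###..|#  b28=1 t=3,i=12
  ##.##|.  b27=0 t=0,i=6
  ##.#.|.  b26=0 t=1,i=12
  ##..#|.  b25=0 t=0,i=2
  ##...|.  b24=0 t=0,i=9
  #.###|.  b23=0 t=2,i=3
  #.##.|.  b22=0 t=0,i=0
  #.#.#|#  b21=1 t=1,i=13
  #.#..|#  b20=1 t=1,i=1
  #..##|.  b19=0 t=0,i=3
  #..#.|#  b18=1 t=1,i=7
  #...#|#  b17=1 t=0,i=10
  #....|#  b16=1 t=3,i=0
  .####|.  b15=0 t=2,i=4
  .###.|.  b14=0 t=2,i=0
  .##.#|#  b13=1 t=0,i=5
  .##..|#  b12=1 t=0,i=1
  .#.##|#  b11=1 t=0,i=13
  .#.#.|#  b10=1 t=1,i=0
  .#..#|#  b9=1 t=1,i=6
  .#...|.  b8=0 t=1,i=2
  ..###|.  b7=0 t=3,i=9
  ..##.|.  b6=0 t=0,i=4
  ..#.#|.  b5=0 t=0,i=12
  ..#..|#  b4=1 t=1,i=5
  ...##|#  b3=1 t=3,i=4
  ...#.|#  b2=1 t=0,i=11
  ....#|.  b1=0 t=3,i=3
  .....|#  b0=1 t=3,i=1
  bits 11010000001101110011111000011101 = 3493281309

3493281309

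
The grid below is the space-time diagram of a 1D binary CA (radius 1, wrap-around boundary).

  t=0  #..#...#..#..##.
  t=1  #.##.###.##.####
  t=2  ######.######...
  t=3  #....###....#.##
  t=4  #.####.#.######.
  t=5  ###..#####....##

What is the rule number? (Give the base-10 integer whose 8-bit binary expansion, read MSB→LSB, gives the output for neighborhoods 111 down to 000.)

  ###|.  b7=0 t=1,i=6
  ##.|#  b6=1 t=0,i=14
  #.#|#  b5=1 t=0,i=15
  #..|.  b4=0 t=0,i=1
  .##|#  b3=1 t=0,i=13
  .#.|#  b2=1 t=0,i=0
  ..#|#  b1=1 t=0,i=2
  ...|#  b0=1 t=0,i=5
  bits 01101111 = 111

111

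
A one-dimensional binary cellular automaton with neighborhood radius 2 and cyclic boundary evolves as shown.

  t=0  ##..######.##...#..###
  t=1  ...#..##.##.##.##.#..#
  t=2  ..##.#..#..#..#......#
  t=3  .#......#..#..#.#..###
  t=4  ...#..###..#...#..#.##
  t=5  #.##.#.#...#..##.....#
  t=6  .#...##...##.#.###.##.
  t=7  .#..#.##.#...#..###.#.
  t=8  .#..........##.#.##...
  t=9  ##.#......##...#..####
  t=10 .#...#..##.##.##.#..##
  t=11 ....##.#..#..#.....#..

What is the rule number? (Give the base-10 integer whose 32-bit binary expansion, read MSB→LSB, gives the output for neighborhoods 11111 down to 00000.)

  ##### -> #   bit 31 = 1  t=0,i=6
  ####. -> .   bit 30 = 0  t=0,i=0
  ###.# -> #   bit 29 = 1  t=0,i=9
  ###.. -> .   bit 28 = 0  t=0,i=1
  ##.## -> #   bit 27 = 1  t=0,i=10
  ##.#. -> .   bit 26 = 0  t=1,i=17
  ##..# -> .   bit 25 = 0  t=0,i=2
  ##... -> #   bit 24 = 1  t=0,i=13
  #.### -> .   bit 23 = 0  t=6,i=15
  #.##. -> .   bit 22 = 0  t=0,i=11
  #.#.# -> #   bit 21 = 1  t=5,i=5
  #.#.. -> .   bit 20 = 0  t=1,i=18
  #..## -> #   bit 19 = 1  t=0,i=3
  #..#. -> .   bit 18 = 0  t=1,i=20
  #...# -> .   bit 17 = 0  t=0,i=14
  #.... -> #   bit 16 = 1  t=2,i=16
  .#### -> .   bit 15 = 0  t=0,i=5
  .###. -> #   bit 14 = 1  t=3,i=20
  .##.# -> .   bit 13 = 0  t=1,i=7
  .##.. -> #   bit 12 = 1  t=0,i=12
  .#.## -> .   bit 11 = 0  t=4,i=19
  .#.#. -> #   bit 10 = 1  t=3,i=15
  .#..# -> .   bit 9 = 0  t=0,i=17
  .#... -> .   bit 8 = 0  t=1,i=0
  ..### -> .   bit 7 = 0  t=0,i=4
  ..##. -> .   bit 6 = 0  t=1,i=6
  ..#.# -> .   bit 5 = 0  t=3,i=14
  ..#.. -> #   bit 4 = 1  t=0,i=16
  ...## -> #   bit 3 = 1  t=5,i=20
  ...#. -> #   bit 2 = 1  t=0,i=15
  ....# -> #   bit 1 = 1  t=2,i=19
  ..... -> .   bit 0 = 0  t=2,i=17
  bits 10101001001010010101010000011110 = 2838058014

2838058014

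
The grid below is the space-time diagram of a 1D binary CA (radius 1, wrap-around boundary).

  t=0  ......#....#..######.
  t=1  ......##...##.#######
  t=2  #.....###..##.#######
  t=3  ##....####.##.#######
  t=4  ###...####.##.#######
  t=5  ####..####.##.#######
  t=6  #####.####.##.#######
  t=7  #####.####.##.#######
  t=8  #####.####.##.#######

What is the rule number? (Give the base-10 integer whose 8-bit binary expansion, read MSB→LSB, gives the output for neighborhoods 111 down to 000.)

  ###|#  b7=1 t=0,i=15
  ##.|#  b6=1 t=0,i=19
  #.#|.  b5=0 t=1,i=13
  #..|#  b4=1 t=0,i=7
  .##|#  b3=1 t=0,i=14
  .#.|#  b2=1 t=0,i=6
  ..#|.  b1=0 t=0,i=5
  ...|.  b0=0 t=0,i=0
  bits 11011100 = 220

220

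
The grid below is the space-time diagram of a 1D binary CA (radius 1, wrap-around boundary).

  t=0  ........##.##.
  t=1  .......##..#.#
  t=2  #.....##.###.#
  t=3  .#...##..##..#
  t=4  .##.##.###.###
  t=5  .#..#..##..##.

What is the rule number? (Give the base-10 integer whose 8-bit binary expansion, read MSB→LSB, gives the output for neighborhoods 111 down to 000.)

158

  nb ###: next=#  (t=2,i=10, bit7=1)
  nb ##.: next=.  (t=0,i=9, bit6=0)
  nb #.#: next=.  (t=0,i=10, bit5=0)
  nb #..: next=#  (t=0,i=13, bit4=1)
  nb .##: next=#  (t=0,i=8, bit3=1)
  nb .#.: next=#  (t=1,i=11, bit2=1)
  nb ..#: next=#  (t=0,i=7, bit1=1)
  nb ...: next=.  (t=0,i=0, bit0=0)
  bits 10011110 = 158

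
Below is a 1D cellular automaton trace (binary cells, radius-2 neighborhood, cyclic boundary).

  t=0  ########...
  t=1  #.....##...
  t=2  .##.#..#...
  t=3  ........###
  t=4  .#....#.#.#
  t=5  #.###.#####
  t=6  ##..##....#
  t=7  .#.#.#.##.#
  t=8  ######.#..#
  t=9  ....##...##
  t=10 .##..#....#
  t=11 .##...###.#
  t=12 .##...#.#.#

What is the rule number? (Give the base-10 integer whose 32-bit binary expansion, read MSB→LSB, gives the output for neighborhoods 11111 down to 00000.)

2020152738

  nb #####: next=.  (t=0,i=2, bit31=0)
  nb ####.: next=#  (t=0,i=6, bit30=1)
  nb ###.#: next=#  (t=5,i=0, bit29=1)
  nb ###..: next=#  (t=0,i=7, bit28=1)
  nb ##.##: next=#  (t=5,i=1, bit27=1)
  nb ##.#.: next=.  (t=2,i=3, bit26=0)
  nb ##..#: next=.  (t=6,i=2, bit25=0)
  nb ##...: next=.  (t=0,i=8, bit24=0)
  nb #.###: next=.  (t=5,i=2, bit23=0)
  nb #.##.: next=#  (t=7,i=7, bit22=1)
  nb #.#.#: next=#  (t=4,i=8, bit21=1)
  nb #.#..: next=.  (t=2,i=4, bit20=0)
  nb #..##: next=#  (t=6,i=3, bit19=1)
  nb #..#.: next=.  (t=2,i=6, bit18=0)
  nb #...#: next=.  (t=0,i=9, bit17=0)
  nb #....: next=#  (t=1,i=2, bit16=1)
  nb .####: next=.  (t=0,i=1, bit15=0)
  nb .###.: next=.  (t=3,i=9, bit14=0)
  nb .##.#: next=.  (t=2,i=2, bit13=0)
  nb .##..: next=#  (t=1,i=7, bit12=1)
  nb .#.##: next=.  (t=7,i=6, bit11=0)
  nb .#.#.: next=#  (t=4,i=0, bit10=1)
  nb .#..#: next=.  (t=2,i=5, bit9=0)
  nb .#...: next=#  (t=1,i=1, bit8=1)
  nb ..###: next=#  (t=0,i=0, bit7=1)
  nb ..##.: next=.  (t=1,i=6, bit6=0)
  nb ..#.#: next=#  (t=4,i=6, bit5=1)
  nb ..#..: next=.  (t=1,i=0, bit4=0)
  nb ...##: next=.  (t=0,i=10, bit3=0)
  nb ...#.: next=.  (t=1,i=10, bit2=0)
  nb ....#: next=#  (t=1,i=4, bit1=1)
  nb .....: next=.  (t=1,i=3, bit0=0)
  bits 01111000011010010001010110100010 = 2020152738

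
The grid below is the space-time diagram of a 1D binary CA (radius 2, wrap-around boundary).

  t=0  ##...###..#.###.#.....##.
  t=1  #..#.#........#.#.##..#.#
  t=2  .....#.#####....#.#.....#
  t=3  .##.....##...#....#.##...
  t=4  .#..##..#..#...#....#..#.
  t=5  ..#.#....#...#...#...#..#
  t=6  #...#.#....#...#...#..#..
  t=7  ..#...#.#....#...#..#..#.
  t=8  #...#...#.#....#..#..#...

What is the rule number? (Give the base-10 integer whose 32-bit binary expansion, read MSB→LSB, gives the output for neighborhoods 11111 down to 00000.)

2826142401

  ##### -> #   bit 31 = 1  t=2,i=9
  ####. -> .   bit 30 = 0  t=2,i=10
  ###.# -> #   bit 29 = 1  t=0,i=14
  ###.. -> .   bit 28 = 0  t=0,i=7
  ##.## -> #   bit 27 = 1  t=0,i=24
  ##.#. -> .   bit 26 = 0  t=0,i=15
  ##..# -> .   bit 25 = 0  t=0,i=8
  ##... -> .   bit 24 = 0  t=0,i=2
  #.### -> .   bit 23 = 0  t=0,i=12
  #.##. -> #   bit 22 = 1  t=0,i=0
  #.#.# -> #   bit 21 = 1  t=1,i=16
  #.#.. -> #   bit 20 = 1  t=0,i=16
  #..## -> .   bit 19 = 0  t=4,i=3
  #..#. -> .   bit 18 = 0  t=0,i=9
  #...# -> #   bit 17 = 1  t=0,i=3
  #.... -> #   bit 16 = 1  t=0,i=18
  .#### -> #   bit 15 = 1  t=2,i=8
  .###. -> .   bit 14 = 0  t=0,i=6
  .##.# -> .   bit 13 = 0  t=0,i=23
  .##.. -> .   bit 12 = 0  t=0,i=1
  .#.## -> .   bit 11 = 0  t=0,i=11
  .#.#. -> .   bit 10 = 0  t=1,i=4
  .#..# -> #   bit 9 = 1  t=4,i=2
  .#... -> .   bit 8 = 0  t=0,i=17
  ..### -> #   bit 7 = 1  t=0,i=5
  ..##. -> #   bit 6 = 1  t=0,i=22
  ..#.# -> .   bit 5 = 0  t=0,i=10
  ..#.. -> .   bit 4 = 0  t=2,i=24
  ...## -> .   bit 3 = 0  t=0,i=4
  ...#. -> .   bit 2 = 0  t=1,i=13
  ....# -> .   bit 1 = 0  t=0,i=20
  ..... -> #   bit 0 = 1  t=0,i=19
  bits 10101000011100111000001011000001 = 2826142401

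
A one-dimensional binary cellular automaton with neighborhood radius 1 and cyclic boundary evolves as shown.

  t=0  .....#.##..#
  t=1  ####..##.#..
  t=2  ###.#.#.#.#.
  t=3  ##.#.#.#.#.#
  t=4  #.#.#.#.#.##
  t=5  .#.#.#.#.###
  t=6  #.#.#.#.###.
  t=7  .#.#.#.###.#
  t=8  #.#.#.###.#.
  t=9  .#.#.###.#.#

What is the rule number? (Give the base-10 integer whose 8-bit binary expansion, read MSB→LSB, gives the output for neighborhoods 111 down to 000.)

  ### -> #   bit 7 = 1  t=1,i=1
  ##. -> .   bit 6 = 0  t=0,i=8
  #.# -> #   bit 5 = 1  t=0,i=6
  #.. -> #   bit 4 = 1  t=0,i=0
  .## -> #   bit 3 = 1  t=0,i=7
  .#. -> .   bit 2 = 0  t=0,i=5
  ..# -> .   bit 1 = 0  t=0,i=4
  ... -> #   bit 0 = 1  t=0,i=1
  bits 10111001 = 185

185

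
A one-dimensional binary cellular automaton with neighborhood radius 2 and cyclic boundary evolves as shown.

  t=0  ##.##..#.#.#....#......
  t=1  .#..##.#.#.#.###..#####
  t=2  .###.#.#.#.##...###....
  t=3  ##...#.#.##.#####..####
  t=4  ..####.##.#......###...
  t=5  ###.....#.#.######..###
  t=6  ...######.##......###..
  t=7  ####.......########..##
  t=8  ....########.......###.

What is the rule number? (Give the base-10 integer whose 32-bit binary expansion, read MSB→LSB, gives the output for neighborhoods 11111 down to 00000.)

  #####|.  b31=0 t=1,i=20
  ####.|.  b30=0 t=1,i=21
  ###.#|.  b29=0 t=1,i=22
  ###..|.  b28=0 t=1,i=15
  ##.##|.  b27=0 t=0,i=2
  ##.#.|.  b26=0 t=1,i=0
  ##..#|#  b25=1 t=0,i=5
  ##...|#  b24=1 t=2,i=13
  #.###|.  b23=0 t=1,i=13
  #.##.|.  b22=0 t=0,i=3
  #.#.#|#  b21=1 t=0,i=9
  #.#..|#  b20=1 t=0,i=11
  #..##|#  b19=1 t=1,i=3
  #..#.|.  b18=0 t=0,i=6
  #...#|#  b17=1 t=2,i=14
  #....|#  b16=1 t=0,i=13
  .####|.  b15=0 t=1,i=19
  .###.|.  b14=0 t=1,i=14
  .##.#|#  b13=1 t=0,i=1
  .##..|#  b12=1 t=0,i=4
  .#.##|#  b11=1 t=1,i=12
  .#.#.|.  b10=0 t=0,i=8
  .#..#|#  b9=1 t=1,i=2
  .#...|.  b8=0 t=0,i=12
  ..###|#  b7=1 t=1,i=18
  ..##.|.  b6=0 t=0,i=0
  ..#.#|#  b5=1 t=0,i=7
  ..#..|.  b4=0 t=0,i=16
  ...##|#  b3=1 t=0,i=22
  ...#.|#  b2=1 t=0,i=15
  ....#|#  b1=1 t=0,i=14
  .....|#  b0=1 t=0,i=19
  bits 00000011001110110011101010101111 = 54213295

54213295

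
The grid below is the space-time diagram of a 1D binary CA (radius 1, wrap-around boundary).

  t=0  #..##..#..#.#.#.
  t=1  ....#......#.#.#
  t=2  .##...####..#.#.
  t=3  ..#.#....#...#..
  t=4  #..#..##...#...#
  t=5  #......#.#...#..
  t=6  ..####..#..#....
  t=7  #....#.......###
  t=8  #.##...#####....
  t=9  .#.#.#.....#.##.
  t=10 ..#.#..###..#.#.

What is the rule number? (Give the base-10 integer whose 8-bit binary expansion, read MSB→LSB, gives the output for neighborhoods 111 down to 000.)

97

  ###|.  b7=0 t=2,i=7
  ##.|#  b6=1 t=0,i=4
  #.#|#  b5=1 t=0,i=11
  #..|.  b4=0 t=0,i=1
  .##|.  b3=0 t=0,i=3
  .#.|.  b2=0 t=0,i=0
  ..#|.  b1=0 t=0,i=2
  ...|#  b0=1 t=1,i=1
  bits 01100001 = 97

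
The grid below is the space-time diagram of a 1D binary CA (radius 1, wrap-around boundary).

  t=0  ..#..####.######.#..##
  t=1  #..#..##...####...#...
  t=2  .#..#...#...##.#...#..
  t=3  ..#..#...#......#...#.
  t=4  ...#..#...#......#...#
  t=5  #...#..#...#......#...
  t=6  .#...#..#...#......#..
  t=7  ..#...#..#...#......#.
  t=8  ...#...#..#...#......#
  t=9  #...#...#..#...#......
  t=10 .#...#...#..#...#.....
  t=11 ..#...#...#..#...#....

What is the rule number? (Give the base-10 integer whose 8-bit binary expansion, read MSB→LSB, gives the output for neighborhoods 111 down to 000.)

144

  nb ###: next=#  (t=0,i=6, bit7=1)
  nb ##.: next=.  (t=0,i=8, bit6=0)
  nb #.#: next=.  (t=0,i=9, bit5=0)
  nb #..: next=#  (t=0,i=0, bit4=1)
  nb .##: next=.  (t=0,i=5, bit3=0)
  nb .#.: next=.  (t=0,i=2, bit2=0)
  nb ..#: next=.  (t=0,i=1, bit1=0)
  nb ...: next=.  (t=1,i=9, bit0=0)
  bits 10010000 = 144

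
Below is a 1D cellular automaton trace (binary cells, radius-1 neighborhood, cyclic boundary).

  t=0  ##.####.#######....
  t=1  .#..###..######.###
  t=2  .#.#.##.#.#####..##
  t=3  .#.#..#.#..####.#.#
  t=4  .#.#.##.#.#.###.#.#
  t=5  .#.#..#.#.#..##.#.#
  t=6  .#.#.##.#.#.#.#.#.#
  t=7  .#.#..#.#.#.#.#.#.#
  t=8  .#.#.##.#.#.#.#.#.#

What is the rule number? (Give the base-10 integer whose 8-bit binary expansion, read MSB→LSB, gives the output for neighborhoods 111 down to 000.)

  nb ###: next=#  (t=0,i=4, bit7=1)
  nb ##.: next=#  (t=0,i=1, bit6=1)
  nb #.#: next=.  (t=0,i=2, bit5=0)
  nb #..: next=.  (t=0,i=15, bit4=0)
  nb .##: next=.  (t=0,i=0, bit3=0)
  nb .#.: next=#  (t=1,i=1, bit2=1)
  nb ..#: next=#  (t=0,i=18, bit1=1)
  nb ...: next=#  (t=0,i=16, bit0=1)
  bits 11000111 = 199

199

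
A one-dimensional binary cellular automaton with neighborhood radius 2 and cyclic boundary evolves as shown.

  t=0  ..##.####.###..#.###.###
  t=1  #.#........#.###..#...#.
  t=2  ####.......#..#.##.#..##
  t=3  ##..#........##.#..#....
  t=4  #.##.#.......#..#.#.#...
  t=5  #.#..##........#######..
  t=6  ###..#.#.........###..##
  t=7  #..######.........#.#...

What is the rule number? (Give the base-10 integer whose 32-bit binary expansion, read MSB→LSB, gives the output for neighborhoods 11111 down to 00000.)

2205435232

  ##### -> #   bit 31 = 1  t=2,i=0
  ####. -> .   bit 30 = 0  t=0,i=7
  ###.# -> .   bit 29 = 0  t=0,i=8
  ###.. -> .   bit 28 = 0  t=0,i=12
  ##.## -> .   bit 27 = 0  t=0,i=4
  ##.#. -> .   bit 26 = 0  t=2,i=18
  ##..# -> #   bit 25 = 1  t=0,i=0
  ##... -> #   bit 24 = 1  t=2,i=4
  #.### -> .   bit 23 = 0  t=0,i=5
  #.##. -> #   bit 22 = 1  t=2,i=16
  #.#.# -> #   bit 21 = 1  t=1,i=0
  #.#.. -> #   bit 20 = 1  t=1,i=2
  #..## -> .   bit 19 = 0  t=0,i=1
  #..#. -> #   bit 18 = 1  t=0,i=14
  #...# -> .   bit 17 = 0  t=1,i=20
  #.... -> .   bit 16 = 0  t=1,i=4
  .#### -> .   bit 15 = 0  t=0,i=6
  .###. -> #   bit 14 = 1  t=0,i=11
  .##.# -> .   bit 13 = 0  t=0,i=3
  .##.. -> .   bit 12 = 0  t=3,i=1
  .#.## -> .   bit 11 = 0  t=0,i=16
  .#.#. -> #   bit 10 = 1  t=1,i=1
  .#..# -> .   bit 9 = 0  t=2,i=12
  .#... -> #   bit 8 = 1  t=1,i=3
  ..### -> .   bit 7 = 0  t=2,i=22
  ..##. -> #   bit 6 = 1  t=0,i=2
  ..#.# -> #   bit 5 = 1  t=0,i=15
  ..#.. -> .   bit 4 = 0  t=1,i=18
  ...## -> .   bit 3 = 0  t=3,i=12
  ...#. -> .   bit 2 = 0  t=1,i=10
  ....# -> .   bit 1 = 0  t=1,i=9
  ..... -> .   bit 0 = 0  t=1,i=5
  bits 10000011011101000100010101100000 = 2205435232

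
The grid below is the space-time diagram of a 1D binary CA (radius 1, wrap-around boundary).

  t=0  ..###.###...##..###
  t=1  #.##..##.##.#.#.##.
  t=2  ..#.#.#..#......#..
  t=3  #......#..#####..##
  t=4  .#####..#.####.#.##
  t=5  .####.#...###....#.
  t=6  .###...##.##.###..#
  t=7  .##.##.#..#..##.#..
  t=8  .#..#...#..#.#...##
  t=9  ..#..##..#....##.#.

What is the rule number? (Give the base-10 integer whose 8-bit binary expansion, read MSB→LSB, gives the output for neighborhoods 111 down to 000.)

  ###|#  b7=1 t=0,i=3
  ##.|.  b6=0 t=0,i=4
  #.#|.  b5=0 t=0,i=5
  #..|#  b4=1 t=0,i=0
  .##|#  b3=1 t=0,i=2
  .#.|.  b2=0 t=1,i=0
  ..#|.  b1=0 t=0,i=1
  ...|#  b0=1 t=0,i=10
  bits 10011001 = 153

153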